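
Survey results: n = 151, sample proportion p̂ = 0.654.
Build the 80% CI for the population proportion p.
(0.604, 0.704)

Proportion CI:
SE = √(p̂(1-p̂)/n) = √(0.654 · 0.346 / 151) = 0.03871

z* = 1.282
Margin = z* · SE = 1.282 · 0.03871 = 0.0496

CI: 0.654 ± 0.0496 = (0.604, 0.704)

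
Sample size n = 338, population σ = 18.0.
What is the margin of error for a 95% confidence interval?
Margin of error = 1.92

Margin of error = z* · σ/√n
= 1.960 · 18.0/√338
= 1.960 · 18.0/18.3848
= 1.92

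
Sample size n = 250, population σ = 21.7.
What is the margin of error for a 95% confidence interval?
Margin of error = 2.69

Margin of error = z* · σ/√n
= 1.960 · 21.7/√250
= 1.960 · 21.7/15.8114
= 2.69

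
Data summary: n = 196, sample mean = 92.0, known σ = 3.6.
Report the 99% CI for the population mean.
(91.34, 92.66)

z-interval (σ known):
z* = 2.576 for 99% confidence

Margin of error = z* · σ/√n = 2.576 · 3.6/√196 = 0.66

CI: (92.0 - 0.66, 92.0 + 0.66) = (91.34, 92.66)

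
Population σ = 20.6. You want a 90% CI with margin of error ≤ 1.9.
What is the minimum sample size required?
n ≥ 319

For margin E ≤ 1.9:
n ≥ (z* · σ / E)²
n ≥ (1.645 · 20.6 / 1.9)²
n ≥ 318.10

Minimum n = 319 (rounding up)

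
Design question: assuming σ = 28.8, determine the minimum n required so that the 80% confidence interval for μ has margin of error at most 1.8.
n ≥ 421

For margin E ≤ 1.8:
n ≥ (z* · σ / E)²
n ≥ (1.282 · 28.8 / 1.8)²
n ≥ 420.74

Minimum n = 421 (rounding up)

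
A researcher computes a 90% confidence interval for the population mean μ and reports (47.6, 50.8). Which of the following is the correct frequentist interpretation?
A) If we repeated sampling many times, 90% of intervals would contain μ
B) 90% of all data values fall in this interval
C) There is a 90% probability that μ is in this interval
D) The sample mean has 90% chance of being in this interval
A

A) Correct — this is the frequentist long-run coverage interpretation.
B) Wrong — a CI is about the parameter μ, not individual data values.
C) Wrong — μ is fixed; the randomness lives in the interval, not in μ.
D) Wrong — x̄ is observed and sits in the interval by construction.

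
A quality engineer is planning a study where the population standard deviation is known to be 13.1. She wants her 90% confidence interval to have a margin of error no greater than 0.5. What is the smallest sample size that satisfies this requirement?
n ≥ 1858

For margin E ≤ 0.5:
n ≥ (z* · σ / E)²
n ≥ (1.645 · 13.1 / 0.5)²
n ≥ 1857.52

Minimum n = 1858 (rounding up)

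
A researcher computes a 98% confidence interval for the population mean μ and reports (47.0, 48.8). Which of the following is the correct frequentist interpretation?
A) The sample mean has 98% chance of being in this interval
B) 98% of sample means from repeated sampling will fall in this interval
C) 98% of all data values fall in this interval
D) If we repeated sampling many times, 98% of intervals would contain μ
D

A) Wrong — x̄ is observed and sits in the interval by construction.
B) Wrong — coverage applies to intervals containing μ, not to future x̄ values.
C) Wrong — a CI is about the parameter μ, not individual data values.
D) Correct — this is the frequentist long-run coverage interpretation.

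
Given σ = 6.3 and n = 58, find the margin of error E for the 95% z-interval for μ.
Margin of error = 1.62

Margin of error = z* · σ/√n
= 1.960 · 6.3/√58
= 1.960 · 6.3/7.6158
= 1.62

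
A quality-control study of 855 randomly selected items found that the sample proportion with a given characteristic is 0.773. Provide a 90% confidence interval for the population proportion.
(0.749, 0.797)

Proportion CI:
SE = √(p̂(1-p̂)/n) = √(0.773 · 0.227 / 855) = 0.01433

z* = 1.645
Margin = z* · SE = 1.645 · 0.01433 = 0.0236

CI: 0.773 ± 0.0236 = (0.749, 0.797)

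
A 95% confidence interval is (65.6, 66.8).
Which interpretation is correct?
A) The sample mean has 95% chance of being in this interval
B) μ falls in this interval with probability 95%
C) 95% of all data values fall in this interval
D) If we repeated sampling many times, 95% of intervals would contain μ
D

A) Wrong — x̄ is observed and sits in the interval by construction.
B) Wrong — μ is fixed; the randomness lives in the interval, not in μ.
C) Wrong — a CI is about the parameter μ, not individual data values.
D) Correct — this is the frequentist long-run coverage interpretation.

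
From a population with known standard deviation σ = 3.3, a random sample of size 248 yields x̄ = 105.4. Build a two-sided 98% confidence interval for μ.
(104.91, 105.89)

z-interval (σ known):
z* = 2.326 for 98% confidence

Margin of error = z* · σ/√n = 2.326 · 3.3/√248 = 0.49

CI: (105.4 - 0.49, 105.4 + 0.49) = (104.91, 105.89)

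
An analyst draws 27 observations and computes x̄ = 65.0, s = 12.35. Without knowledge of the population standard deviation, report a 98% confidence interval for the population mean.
(59.11, 70.89)

t-interval (σ unknown):
df = n - 1 = 26
t* = 2.479 for 98% confidence

Margin of error = t* · s/√n = 2.479 · 12.35/√27 = 5.89

CI: (59.11, 70.89)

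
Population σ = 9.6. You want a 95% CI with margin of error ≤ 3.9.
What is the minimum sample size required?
n ≥ 24

For margin E ≤ 3.9:
n ≥ (z* · σ / E)²
n ≥ (1.960 · 9.6 / 3.9)²
n ≥ 23.28

Minimum n = 24 (rounding up)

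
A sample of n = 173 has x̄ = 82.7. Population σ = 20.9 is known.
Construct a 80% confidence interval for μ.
(80.66, 84.74)

z-interval (σ known):
z* = 1.282 for 80% confidence

Margin of error = z* · σ/√n = 1.282 · 20.9/√173 = 2.04

CI: (82.7 - 2.04, 82.7 + 2.04) = (80.66, 84.74)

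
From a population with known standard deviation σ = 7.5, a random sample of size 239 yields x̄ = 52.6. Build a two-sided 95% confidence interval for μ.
(51.65, 53.55)

z-interval (σ known):
z* = 1.960 for 95% confidence

Margin of error = z* · σ/√n = 1.960 · 7.5/√239 = 0.95

CI: (52.6 - 0.95, 52.6 + 0.95) = (51.65, 53.55)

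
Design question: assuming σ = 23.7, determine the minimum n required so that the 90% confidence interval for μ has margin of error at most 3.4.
n ≥ 132

For margin E ≤ 3.4:
n ≥ (z* · σ / E)²
n ≥ (1.645 · 23.7 / 3.4)²
n ≥ 131.48

Minimum n = 132 (rounding up)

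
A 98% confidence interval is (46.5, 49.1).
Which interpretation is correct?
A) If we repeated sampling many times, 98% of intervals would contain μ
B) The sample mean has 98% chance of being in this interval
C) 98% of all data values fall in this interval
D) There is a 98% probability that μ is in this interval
A

A) Correct — this is the frequentist long-run coverage interpretation.
B) Wrong — x̄ is observed and sits in the interval by construction.
C) Wrong — a CI is about the parameter μ, not individual data values.
D) Wrong — μ is fixed; the randomness lives in the interval, not in μ.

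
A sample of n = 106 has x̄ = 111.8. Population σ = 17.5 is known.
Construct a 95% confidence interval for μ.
(108.47, 115.13)

z-interval (σ known):
z* = 1.960 for 95% confidence

Margin of error = z* · σ/√n = 1.960 · 17.5/√106 = 3.33

CI: (111.8 - 3.33, 111.8 + 3.33) = (108.47, 115.13)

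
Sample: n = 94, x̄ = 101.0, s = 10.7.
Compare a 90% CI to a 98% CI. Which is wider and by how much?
98% CI is wider by 1.55

df = 93
90% CI: t* = 1.661, (99.17, 102.83), width = 2 · t* · s/√n = 3.67
98% CI: t* = 2.367, (98.39, 103.61), width = 2 · t* · s/√n = 5.22

The 98% CI is wider by 5.22 - 3.67 = 1.55.
Higher confidence requires a wider interval.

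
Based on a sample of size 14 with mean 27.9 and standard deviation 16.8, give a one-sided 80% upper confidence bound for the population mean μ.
μ ≤ 31.81

Upper bound (one-sided):
t* = 0.870 (one-sided for 80%)
Upper bound = x̄ + t* · s/√n = 27.9 + 0.870 · 16.8/√14 = 31.81

We are 80% confident that μ ≤ 31.81.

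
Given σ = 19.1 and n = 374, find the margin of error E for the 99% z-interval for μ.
Margin of error = 2.54

Margin of error = z* · σ/√n
= 2.576 · 19.1/√374
= 2.576 · 19.1/19.3391
= 2.54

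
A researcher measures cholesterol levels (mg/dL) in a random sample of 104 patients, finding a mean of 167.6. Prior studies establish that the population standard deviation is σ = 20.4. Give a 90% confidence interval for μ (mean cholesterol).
(164.31, 170.89)

z-interval (σ known):
z* = 1.645 for 90% confidence

Margin of error = z* · σ/√n = 1.645 · 20.4/√104 = 3.29

CI: (167.6 - 3.29, 167.6 + 3.29) = (164.31, 170.89)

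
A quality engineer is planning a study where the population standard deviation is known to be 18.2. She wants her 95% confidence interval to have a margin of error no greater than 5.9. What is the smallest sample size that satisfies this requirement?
n ≥ 37

For margin E ≤ 5.9:
n ≥ (z* · σ / E)²
n ≥ (1.960 · 18.2 / 5.9)²
n ≥ 36.56

Minimum n = 37 (rounding up)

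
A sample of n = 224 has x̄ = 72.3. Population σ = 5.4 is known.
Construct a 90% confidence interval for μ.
(71.71, 72.89)

z-interval (σ known):
z* = 1.645 for 90% confidence

Margin of error = z* · σ/√n = 1.645 · 5.4/√224 = 0.59

CI: (72.3 - 0.59, 72.3 + 0.59) = (71.71, 72.89)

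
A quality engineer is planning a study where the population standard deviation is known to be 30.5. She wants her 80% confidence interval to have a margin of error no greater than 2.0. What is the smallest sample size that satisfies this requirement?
n ≥ 383

For margin E ≤ 2.0:
n ≥ (z* · σ / E)²
n ≥ (1.282 · 30.5 / 2.0)²
n ≥ 382.22

Minimum n = 383 (rounding up)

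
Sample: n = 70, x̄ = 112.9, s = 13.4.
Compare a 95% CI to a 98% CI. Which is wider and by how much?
98% CI is wider by 1.24

df = 69
95% CI: t* = 1.995, (109.70, 116.10), width = 2 · t* · s/√n = 6.39
98% CI: t* = 2.382, (109.08, 116.72), width = 2 · t* · s/√n = 7.63

The 98% CI is wider by 7.63 - 6.39 = 1.24.
Higher confidence requires a wider interval.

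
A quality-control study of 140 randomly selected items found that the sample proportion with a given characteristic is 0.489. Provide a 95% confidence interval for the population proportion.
(0.406, 0.572)

Proportion CI:
SE = √(p̂(1-p̂)/n) = √(0.489 · 0.511 / 140) = 0.04225

z* = 1.960
Margin = z* · SE = 1.960 · 0.04225 = 0.0828

CI: 0.489 ± 0.0828 = (0.406, 0.572)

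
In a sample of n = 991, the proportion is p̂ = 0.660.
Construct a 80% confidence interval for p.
(0.641, 0.679)

Proportion CI:
SE = √(p̂(1-p̂)/n) = √(0.660 · 0.340 / 991) = 0.01505

z* = 1.282
Margin = z* · SE = 1.282 · 0.01505 = 0.0193

CI: 0.660 ± 0.0193 = (0.641, 0.679)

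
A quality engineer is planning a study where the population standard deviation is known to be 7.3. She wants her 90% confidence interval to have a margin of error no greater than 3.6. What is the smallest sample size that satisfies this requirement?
n ≥ 12

For margin E ≤ 3.6:
n ≥ (z* · σ / E)²
n ≥ (1.645 · 7.3 / 3.6)²
n ≥ 11.13

Minimum n = 12 (rounding up)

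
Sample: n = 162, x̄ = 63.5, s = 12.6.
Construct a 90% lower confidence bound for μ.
μ ≥ 62.23

Lower bound (one-sided):
t* = 1.287 (one-sided for 90%)
Lower bound = x̄ - t* · s/√n = 63.5 - 1.287 · 12.6/√162 = 62.23

We are 90% confident that μ ≥ 62.23.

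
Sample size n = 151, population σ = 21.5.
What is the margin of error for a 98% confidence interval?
Margin of error = 4.07

Margin of error = z* · σ/√n
= 2.326 · 21.5/√151
= 2.326 · 21.5/12.2882
= 4.07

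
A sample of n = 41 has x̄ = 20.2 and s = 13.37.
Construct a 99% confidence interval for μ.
(14.55, 25.85)

t-interval (σ unknown):
df = n - 1 = 40
t* = 2.704 for 99% confidence

Margin of error = t* · s/√n = 2.704 · 13.37/√41 = 5.65

CI: (14.55, 25.85)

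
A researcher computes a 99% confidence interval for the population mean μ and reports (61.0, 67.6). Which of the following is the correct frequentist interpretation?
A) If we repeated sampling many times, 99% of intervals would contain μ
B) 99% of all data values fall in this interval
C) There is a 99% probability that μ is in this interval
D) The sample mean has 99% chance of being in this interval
A

A) Correct — this is the frequentist long-run coverage interpretation.
B) Wrong — a CI is about the parameter μ, not individual data values.
C) Wrong — μ is fixed; the randomness lives in the interval, not in μ.
D) Wrong — x̄ is observed and sits in the interval by construction.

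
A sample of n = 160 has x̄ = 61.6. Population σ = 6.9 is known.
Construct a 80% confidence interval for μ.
(60.90, 62.30)

z-interval (σ known):
z* = 1.282 for 80% confidence

Margin of error = z* · σ/√n = 1.282 · 6.9/√160 = 0.70

CI: (61.6 - 0.70, 61.6 + 0.70) = (60.90, 62.30)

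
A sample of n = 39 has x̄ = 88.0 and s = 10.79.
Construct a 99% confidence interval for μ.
(83.31, 92.69)

t-interval (σ unknown):
df = n - 1 = 38
t* = 2.712 for 99% confidence

Margin of error = t* · s/√n = 2.712 · 10.79/√39 = 4.69

CI: (83.31, 92.69)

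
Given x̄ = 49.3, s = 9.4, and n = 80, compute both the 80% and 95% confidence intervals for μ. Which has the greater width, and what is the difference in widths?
95% CI is wider by 1.46

df = 79
80% CI: t* = 1.292, (47.94, 50.66), width = 2 · t* · s/√n = 2.72
95% CI: t* = 1.990, (47.21, 51.39), width = 2 · t* · s/√n = 4.18

The 95% CI is wider by 4.18 - 2.72 = 1.46.
Higher confidence requires a wider interval.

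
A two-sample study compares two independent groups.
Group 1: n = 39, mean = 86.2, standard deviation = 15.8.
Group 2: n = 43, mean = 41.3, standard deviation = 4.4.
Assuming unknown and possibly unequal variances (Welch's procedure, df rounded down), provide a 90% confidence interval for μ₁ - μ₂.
(40.50, 49.30)

Difference: x̄₁ - x̄₂ = 44.90
SE = √(s₁²/n₁ + s₂²/n₂) = √(15.8²/39 + 4.4²/43) = 2.6175
df = 43.34 → 43 (Welch–Satterthwaite, rounded down)
t* = 1.681

CI: 44.90 ± 1.681 · 2.6175 = 44.90 ± 4.40 = (40.50, 49.30)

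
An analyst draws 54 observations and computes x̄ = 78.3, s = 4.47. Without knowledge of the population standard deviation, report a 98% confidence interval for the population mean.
(76.84, 79.76)

t-interval (σ unknown):
df = n - 1 = 53
t* = 2.399 for 98% confidence

Margin of error = t* · s/√n = 2.399 · 4.47/√54 = 1.46

CI: (76.84, 79.76)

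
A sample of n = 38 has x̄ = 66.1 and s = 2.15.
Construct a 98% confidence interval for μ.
(65.25, 66.95)

t-interval (σ unknown):
df = n - 1 = 37
t* = 2.431 for 98% confidence

Margin of error = t* · s/√n = 2.431 · 2.15/√38 = 0.85

CI: (65.25, 66.95)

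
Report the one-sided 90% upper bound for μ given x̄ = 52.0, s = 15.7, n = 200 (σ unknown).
μ ≤ 53.43

Upper bound (one-sided):
t* = 1.286 (one-sided for 90%)
Upper bound = x̄ + t* · s/√n = 52.0 + 1.286 · 15.7/√200 = 53.43

We are 90% confident that μ ≤ 53.43.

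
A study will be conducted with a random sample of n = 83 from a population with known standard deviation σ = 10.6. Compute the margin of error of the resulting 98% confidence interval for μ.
Margin of error = 2.71

Margin of error = z* · σ/√n
= 2.326 · 10.6/√83
= 2.326 · 10.6/9.1104
= 2.71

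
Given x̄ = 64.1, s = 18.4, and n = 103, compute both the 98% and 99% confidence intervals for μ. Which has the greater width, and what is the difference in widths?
99% CI is wider by 0.95

df = 102
98% CI: t* = 2.363, (59.82, 68.38), width = 2 · t* · s/√n = 8.57
99% CI: t* = 2.625, (59.34, 68.86), width = 2 · t* · s/√n = 9.52

The 99% CI is wider by 9.52 - 8.57 = 0.95.
Higher confidence requires a wider interval.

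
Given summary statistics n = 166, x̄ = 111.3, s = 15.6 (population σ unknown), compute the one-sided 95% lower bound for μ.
μ ≥ 109.30

Lower bound (one-sided):
t* = 1.654 (one-sided for 95%)
Lower bound = x̄ - t* · s/√n = 111.3 - 1.654 · 15.6/√166 = 109.30

We are 95% confident that μ ≥ 109.30.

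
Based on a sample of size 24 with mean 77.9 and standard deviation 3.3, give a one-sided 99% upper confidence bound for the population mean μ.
μ ≤ 79.58

Upper bound (one-sided):
t* = 2.500 (one-sided for 99%)
Upper bound = x̄ + t* · s/√n = 77.9 + 2.500 · 3.3/√24 = 79.58

We are 99% confident that μ ≤ 79.58.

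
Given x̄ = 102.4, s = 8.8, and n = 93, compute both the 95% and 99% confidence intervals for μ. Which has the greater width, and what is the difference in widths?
99% CI is wider by 1.18

df = 92
95% CI: t* = 1.986, (100.59, 104.21), width = 2 · t* · s/√n = 3.62
99% CI: t* = 2.630, (100.00, 104.80), width = 2 · t* · s/√n = 4.80

The 99% CI is wider by 4.80 - 3.62 = 1.18.
Higher confidence requires a wider interval.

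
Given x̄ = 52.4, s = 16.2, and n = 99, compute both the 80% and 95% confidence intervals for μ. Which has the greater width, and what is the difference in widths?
95% CI is wider by 2.26

df = 98
80% CI: t* = 1.290, (50.30, 54.50), width = 2 · t* · s/√n = 4.20
95% CI: t* = 1.984, (49.17, 55.63), width = 2 · t* · s/√n = 6.46

The 95% CI is wider by 6.46 - 4.20 = 2.26.
Higher confidence requires a wider interval.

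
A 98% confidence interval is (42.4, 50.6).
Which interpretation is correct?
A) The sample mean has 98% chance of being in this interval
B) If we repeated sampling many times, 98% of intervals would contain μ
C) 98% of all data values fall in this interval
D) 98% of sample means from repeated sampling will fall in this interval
B

A) Wrong — x̄ is observed and sits in the interval by construction.
B) Correct — this is the frequentist long-run coverage interpretation.
C) Wrong — a CI is about the parameter μ, not individual data values.
D) Wrong — coverage applies to intervals containing μ, not to future x̄ values.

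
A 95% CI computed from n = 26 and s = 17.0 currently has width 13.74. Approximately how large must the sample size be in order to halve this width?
n ≈ 104

CI width ∝ 1/√n
To reduce width by factor 2, need √n to grow by 2 → need 2² = 4 times as many samples.

Current: n = 26, width = 13.74
New: n = 104, width ≈ 6.61

Width reduced by factor of 13.74/6.61 = 2.08.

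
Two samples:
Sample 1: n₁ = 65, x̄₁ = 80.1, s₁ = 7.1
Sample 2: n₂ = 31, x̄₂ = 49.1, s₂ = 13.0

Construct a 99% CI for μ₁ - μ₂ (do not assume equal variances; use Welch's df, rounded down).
(24.23, 37.77)

Difference: x̄₁ - x̄₂ = 31.00
SE = √(s₁²/n₁ + s₂²/n₂) = √(7.1²/65 + 13.0²/31) = 2.4954
df = 38.77 → 38 (Welch–Satterthwaite, rounded down)
t* = 2.712

CI: 31.00 ± 2.712 · 2.4954 = 31.00 ± 6.77 = (24.23, 37.77)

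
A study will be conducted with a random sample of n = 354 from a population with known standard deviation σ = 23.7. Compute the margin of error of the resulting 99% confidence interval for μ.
Margin of error = 3.24

Margin of error = z* · σ/√n
= 2.576 · 23.7/√354
= 2.576 · 23.7/18.8149
= 3.24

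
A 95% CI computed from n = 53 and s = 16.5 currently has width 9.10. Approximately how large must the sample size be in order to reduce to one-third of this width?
n ≈ 477

CI width ∝ 1/√n
To reduce width by factor 3, need √n to grow by 3 → need 3² = 9 times as many samples.

Current: n = 53, width = 9.10
New: n = 477, width ≈ 2.97

Width reduced by factor of 9.10/2.97 = 3.06.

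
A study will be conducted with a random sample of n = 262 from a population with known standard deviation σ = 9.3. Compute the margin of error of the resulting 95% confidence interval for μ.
Margin of error = 1.13

Margin of error = z* · σ/√n
= 1.960 · 9.3/√262
= 1.960 · 9.3/16.1864
= 1.13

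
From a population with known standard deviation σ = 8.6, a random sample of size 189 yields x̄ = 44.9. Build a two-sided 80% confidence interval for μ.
(44.10, 45.70)

z-interval (σ known):
z* = 1.282 for 80% confidence

Margin of error = z* · σ/√n = 1.282 · 8.6/√189 = 0.80

CI: (44.9 - 0.80, 44.9 + 0.80) = (44.10, 45.70)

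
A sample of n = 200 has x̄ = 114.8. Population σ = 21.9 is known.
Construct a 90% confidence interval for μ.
(112.25, 117.35)

z-interval (σ known):
z* = 1.645 for 90% confidence

Margin of error = z* · σ/√n = 1.645 · 21.9/√200 = 2.55

CI: (114.8 - 2.55, 114.8 + 2.55) = (112.25, 117.35)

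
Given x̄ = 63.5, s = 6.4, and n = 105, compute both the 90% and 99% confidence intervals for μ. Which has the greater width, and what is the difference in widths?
99% CI is wider by 1.21

df = 104
90% CI: t* = 1.660, (62.46, 64.54), width = 2 · t* · s/√n = 2.07
99% CI: t* = 2.624, (61.86, 65.14), width = 2 · t* · s/√n = 3.28

The 99% CI is wider by 3.28 - 2.07 = 1.21.
Higher confidence requires a wider interval.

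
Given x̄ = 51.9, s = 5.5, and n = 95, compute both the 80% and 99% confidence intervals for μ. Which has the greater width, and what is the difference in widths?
99% CI is wider by 1.51

df = 94
80% CI: t* = 1.291, (51.17, 52.63), width = 2 · t* · s/√n = 1.46
99% CI: t* = 2.629, (50.42, 53.38), width = 2 · t* · s/√n = 2.97

The 99% CI is wider by 2.97 - 1.46 = 1.51.
Higher confidence requires a wider interval.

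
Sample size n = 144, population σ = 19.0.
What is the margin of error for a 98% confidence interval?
Margin of error = 3.68

Margin of error = z* · σ/√n
= 2.326 · 19.0/√144
= 2.326 · 19.0/12.0000
= 3.68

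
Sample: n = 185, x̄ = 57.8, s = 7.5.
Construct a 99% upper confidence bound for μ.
μ ≤ 59.09

Upper bound (one-sided):
t* = 2.347 (one-sided for 99%)
Upper bound = x̄ + t* · s/√n = 57.8 + 2.347 · 7.5/√185 = 59.09

We are 99% confident that μ ≤ 59.09.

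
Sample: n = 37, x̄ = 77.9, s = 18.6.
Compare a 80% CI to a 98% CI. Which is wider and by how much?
98% CI is wider by 6.90

df = 36
80% CI: t* = 1.306, (73.91, 81.89), width = 2 · t* · s/√n = 7.99
98% CI: t* = 2.434, (70.46, 85.34), width = 2 · t* · s/√n = 14.89

The 98% CI is wider by 14.89 - 7.99 = 6.90.
Higher confidence requires a wider interval.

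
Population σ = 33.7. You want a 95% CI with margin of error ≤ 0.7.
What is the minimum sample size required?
n ≥ 8904

For margin E ≤ 0.7:
n ≥ (z* · σ / E)²
n ≥ (1.960 · 33.7 / 0.7)²
n ≥ 8903.81

Minimum n = 8904 (rounding up)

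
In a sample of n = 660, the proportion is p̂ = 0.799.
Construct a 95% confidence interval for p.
(0.768, 0.830)

Proportion CI:
SE = √(p̂(1-p̂)/n) = √(0.799 · 0.201 / 660) = 0.01560

z* = 1.960
Margin = z* · SE = 1.960 · 0.01560 = 0.0306

CI: 0.799 ± 0.0306 = (0.768, 0.830)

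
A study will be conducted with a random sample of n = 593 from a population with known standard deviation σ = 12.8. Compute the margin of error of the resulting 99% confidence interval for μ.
Margin of error = 1.35

Margin of error = z* · σ/√n
= 2.576 · 12.8/√593
= 2.576 · 12.8/24.3516
= 1.35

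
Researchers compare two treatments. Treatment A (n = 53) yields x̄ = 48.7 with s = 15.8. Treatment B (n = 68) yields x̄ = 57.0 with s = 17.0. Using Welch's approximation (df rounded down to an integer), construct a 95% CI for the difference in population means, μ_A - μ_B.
(-14.23, -2.37)

Difference: x̄₁ - x̄₂ = -8.30
SE = √(s₁²/n₁ + s₂²/n₂) = √(15.8²/53 + 17.0²/68) = 2.9934
df = 115.31 → 115 (Welch–Satterthwaite, rounded down)
t* = 1.981

CI: -8.30 ± 1.981 · 2.9934 = -8.30 ± 5.93 = (-14.23, -2.37)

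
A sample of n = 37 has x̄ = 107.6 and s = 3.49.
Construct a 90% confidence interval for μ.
(106.63, 108.57)

t-interval (σ unknown):
df = n - 1 = 36
t* = 1.688 for 90% confidence

Margin of error = t* · s/√n = 1.688 · 3.49/√37 = 0.97

CI: (106.63, 108.57)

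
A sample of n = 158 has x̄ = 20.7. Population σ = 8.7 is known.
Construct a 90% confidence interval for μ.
(19.56, 21.84)

z-interval (σ known):
z* = 1.645 for 90% confidence

Margin of error = z* · σ/√n = 1.645 · 8.7/√158 = 1.14

CI: (20.7 - 1.14, 20.7 + 1.14) = (19.56, 21.84)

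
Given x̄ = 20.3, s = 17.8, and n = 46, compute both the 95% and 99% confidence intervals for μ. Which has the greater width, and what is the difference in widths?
99% CI is wider by 3.55

df = 45
95% CI: t* = 2.014, (15.01, 25.59), width = 2 · t* · s/√n = 10.57
99% CI: t* = 2.690, (13.24, 27.36), width = 2 · t* · s/√n = 14.12

The 99% CI is wider by 14.12 - 10.57 = 3.55.
Higher confidence requires a wider interval.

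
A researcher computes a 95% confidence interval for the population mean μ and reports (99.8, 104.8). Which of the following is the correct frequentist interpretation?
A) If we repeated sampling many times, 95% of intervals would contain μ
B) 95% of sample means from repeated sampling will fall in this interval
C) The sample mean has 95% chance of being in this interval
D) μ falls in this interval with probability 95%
A

A) Correct — this is the frequentist long-run coverage interpretation.
B) Wrong — coverage applies to intervals containing μ, not to future x̄ values.
C) Wrong — x̄ is observed and sits in the interval by construction.
D) Wrong — μ is fixed; the randomness lives in the interval, not in μ.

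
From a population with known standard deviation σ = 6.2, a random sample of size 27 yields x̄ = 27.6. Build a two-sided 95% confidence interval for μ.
(25.26, 29.94)

z-interval (σ known):
z* = 1.960 for 95% confidence

Margin of error = z* · σ/√n = 1.960 · 6.2/√27 = 2.34

CI: (27.6 - 2.34, 27.6 + 2.34) = (25.26, 29.94)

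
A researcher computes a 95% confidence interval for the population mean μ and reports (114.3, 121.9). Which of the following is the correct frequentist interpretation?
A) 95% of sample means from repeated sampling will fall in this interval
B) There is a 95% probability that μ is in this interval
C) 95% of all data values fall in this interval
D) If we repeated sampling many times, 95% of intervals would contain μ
D

A) Wrong — coverage applies to intervals containing μ, not to future x̄ values.
B) Wrong — μ is fixed; the randomness lives in the interval, not in μ.
C) Wrong — a CI is about the parameter μ, not individual data values.
D) Correct — this is the frequentist long-run coverage interpretation.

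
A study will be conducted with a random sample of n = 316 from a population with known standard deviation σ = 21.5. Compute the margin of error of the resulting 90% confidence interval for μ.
Margin of error = 1.99

Margin of error = z* · σ/√n
= 1.645 · 21.5/√316
= 1.645 · 21.5/17.7764
= 1.99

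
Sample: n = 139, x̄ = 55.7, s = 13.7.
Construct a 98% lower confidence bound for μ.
μ ≥ 53.29

Lower bound (one-sided):
t* = 2.073 (one-sided for 98%)
Lower bound = x̄ - t* · s/√n = 55.7 - 2.073 · 13.7/√139 = 53.29

We are 98% confident that μ ≥ 53.29.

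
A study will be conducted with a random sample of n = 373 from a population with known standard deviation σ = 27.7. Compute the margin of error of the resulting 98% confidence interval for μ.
Margin of error = 3.34

Margin of error = z* · σ/√n
= 2.326 · 27.7/√373
= 2.326 · 27.7/19.3132
= 3.34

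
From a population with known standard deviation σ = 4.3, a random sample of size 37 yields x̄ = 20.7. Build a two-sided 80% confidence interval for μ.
(19.79, 21.61)

z-interval (σ known):
z* = 1.282 for 80% confidence

Margin of error = z* · σ/√n = 1.282 · 4.3/√37 = 0.91

CI: (20.7 - 0.91, 20.7 + 0.91) = (19.79, 21.61)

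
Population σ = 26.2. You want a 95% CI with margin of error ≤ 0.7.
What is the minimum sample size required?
n ≥ 5382

For margin E ≤ 0.7:
n ≥ (z* · σ / E)²
n ≥ (1.960 · 26.2 / 0.7)²
n ≥ 5381.69

Minimum n = 5382 (rounding up)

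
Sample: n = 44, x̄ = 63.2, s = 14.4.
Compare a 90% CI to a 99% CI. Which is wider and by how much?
99% CI is wider by 4.40

df = 43
90% CI: t* = 1.681, (59.55, 66.85), width = 2 · t* · s/√n = 7.30
99% CI: t* = 2.695, (57.35, 69.05), width = 2 · t* · s/√n = 11.70

The 99% CI is wider by 11.70 - 7.30 = 4.40.
Higher confidence requires a wider interval.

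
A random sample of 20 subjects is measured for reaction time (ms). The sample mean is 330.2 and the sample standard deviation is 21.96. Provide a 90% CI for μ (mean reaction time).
(321.71, 338.69)

t-interval (σ unknown):
df = n - 1 = 19
t* = 1.729 for 90% confidence

Margin of error = t* · s/√n = 1.729 · 21.96/√20 = 8.49

CI: (321.71, 338.69)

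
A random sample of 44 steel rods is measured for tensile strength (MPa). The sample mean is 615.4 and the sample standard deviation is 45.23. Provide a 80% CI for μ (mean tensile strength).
(606.52, 624.28)

t-interval (σ unknown):
df = n - 1 = 43
t* = 1.302 for 80% confidence

Margin of error = t* · s/√n = 1.302 · 45.23/√44 = 8.88

CI: (606.52, 624.28)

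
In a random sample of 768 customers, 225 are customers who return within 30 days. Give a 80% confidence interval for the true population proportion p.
(0.272, 0.314)

Proportion CI:
p̂ = 225/768 = 0.29297
SE = √(p̂(1-p̂)/n) = √(0.29297 · 0.70703 / 768) = 0.01642

z* = 1.282
Margin = z* · SE = 1.282 · 0.01642 = 0.0211

CI: 0.29297 ± 0.0211 = (0.272, 0.314)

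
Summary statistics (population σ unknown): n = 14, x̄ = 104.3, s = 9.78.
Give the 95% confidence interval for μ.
(98.65, 109.95)

t-interval (σ unknown):
df = n - 1 = 13
t* = 2.160 for 95% confidence

Margin of error = t* · s/√n = 2.160 · 9.78/√14 = 5.65

CI: (98.65, 109.95)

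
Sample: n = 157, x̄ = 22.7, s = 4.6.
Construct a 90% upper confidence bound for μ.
μ ≤ 23.17

Upper bound (one-sided):
t* = 1.287 (one-sided for 90%)
Upper bound = x̄ + t* · s/√n = 22.7 + 1.287 · 4.6/√157 = 23.17

We are 90% confident that μ ≤ 23.17.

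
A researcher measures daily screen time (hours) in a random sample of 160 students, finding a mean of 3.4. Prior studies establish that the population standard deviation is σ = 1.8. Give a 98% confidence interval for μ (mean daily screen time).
(3.07, 3.73)

z-interval (σ known):
z* = 2.326 for 98% confidence

Margin of error = z* · σ/√n = 2.326 · 1.8/√160 = 0.33

CI: (3.4 - 0.33, 3.4 + 0.33) = (3.07, 3.73)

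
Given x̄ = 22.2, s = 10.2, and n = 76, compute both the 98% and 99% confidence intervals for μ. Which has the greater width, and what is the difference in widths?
99% CI is wider by 0.62

df = 75
98% CI: t* = 2.377, (19.42, 24.98), width = 2 · t* · s/√n = 5.56
99% CI: t* = 2.643, (19.11, 25.29), width = 2 · t* · s/√n = 6.18

The 99% CI is wider by 6.18 - 5.56 = 0.62.
Higher confidence requires a wider interval.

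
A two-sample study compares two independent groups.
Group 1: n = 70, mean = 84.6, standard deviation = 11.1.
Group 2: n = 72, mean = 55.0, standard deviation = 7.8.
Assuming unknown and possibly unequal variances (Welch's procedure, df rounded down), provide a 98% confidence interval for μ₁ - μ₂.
(25.80, 33.40)

Difference: x̄₁ - x̄₂ = 29.60
SE = √(s₁²/n₁ + s₂²/n₂) = √(11.1²/70 + 7.8²/72) = 1.6140
df = 123.49 → 123 (Welch–Satterthwaite, rounded down)
t* = 2.357

CI: 29.60 ± 2.357 · 1.6140 = 29.60 ± 3.80 = (25.80, 33.40)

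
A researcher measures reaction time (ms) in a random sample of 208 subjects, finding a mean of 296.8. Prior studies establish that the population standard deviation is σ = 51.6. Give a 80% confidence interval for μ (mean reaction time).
(292.21, 301.39)

z-interval (σ known):
z* = 1.282 for 80% confidence

Margin of error = z* · σ/√n = 1.282 · 51.6/√208 = 4.59

CI: (296.8 - 4.59, 296.8 + 4.59) = (292.21, 301.39)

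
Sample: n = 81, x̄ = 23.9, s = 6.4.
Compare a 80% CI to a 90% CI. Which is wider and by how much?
90% CI is wider by 0.53

df = 80
80% CI: t* = 1.292, (22.98, 24.82), width = 2 · t* · s/√n = 1.84
90% CI: t* = 1.664, (22.72, 25.08), width = 2 · t* · s/√n = 2.37

The 90% CI is wider by 2.37 - 1.84 = 0.53.
Higher confidence requires a wider interval.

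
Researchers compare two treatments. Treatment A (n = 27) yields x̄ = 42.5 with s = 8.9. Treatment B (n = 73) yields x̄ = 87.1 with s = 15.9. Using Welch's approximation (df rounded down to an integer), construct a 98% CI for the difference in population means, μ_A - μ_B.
(-50.60, -38.60)

Difference: x̄₁ - x̄₂ = -44.60
SE = √(s₁²/n₁ + s₂²/n₂) = √(8.9²/27 + 15.9²/73) = 2.5292
df = 82.23 → 82 (Welch–Satterthwaite, rounded down)
t* = 2.373

CI: -44.60 ± 2.373 · 2.5292 = -44.60 ± 6.00 = (-50.60, -38.60)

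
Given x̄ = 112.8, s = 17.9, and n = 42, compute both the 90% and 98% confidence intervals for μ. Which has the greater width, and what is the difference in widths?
98% CI is wider by 4.07

df = 41
90% CI: t* = 1.683, (108.15, 117.45), width = 2 · t* · s/√n = 9.30
98% CI: t* = 2.421, (106.11, 119.49), width = 2 · t* · s/√n = 13.37

The 98% CI is wider by 13.37 - 9.30 = 4.07.
Higher confidence requires a wider interval.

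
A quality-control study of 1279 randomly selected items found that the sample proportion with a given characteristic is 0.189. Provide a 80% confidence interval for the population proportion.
(0.175, 0.203)

Proportion CI:
SE = √(p̂(1-p̂)/n) = √(0.189 · 0.811 / 1279) = 0.01095

z* = 1.282
Margin = z* · SE = 1.282 · 0.01095 = 0.0140

CI: 0.189 ± 0.0140 = (0.175, 0.203)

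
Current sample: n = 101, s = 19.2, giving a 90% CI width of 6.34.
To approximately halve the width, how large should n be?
n ≈ 404

CI width ∝ 1/√n
To reduce width by factor 2, need √n to grow by 2 → need 2² = 4 times as many samples.

Current: n = 101, width = 6.34
New: n = 404, width ≈ 3.15

Width reduced by factor of 6.34/3.15 = 2.01.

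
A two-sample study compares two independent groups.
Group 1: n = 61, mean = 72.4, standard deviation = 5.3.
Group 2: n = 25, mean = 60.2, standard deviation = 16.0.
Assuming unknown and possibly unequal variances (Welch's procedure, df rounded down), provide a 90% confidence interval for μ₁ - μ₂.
(6.62, 17.78)

Difference: x̄₁ - x̄₂ = 12.20
SE = √(s₁²/n₁ + s₂²/n₂) = √(5.3²/61 + 16.0²/25) = 3.2712
df = 26.19 → 26 (Welch–Satterthwaite, rounded down)
t* = 1.706

CI: 12.20 ± 1.706 · 3.2712 = 12.20 ± 5.58 = (6.62, 17.78)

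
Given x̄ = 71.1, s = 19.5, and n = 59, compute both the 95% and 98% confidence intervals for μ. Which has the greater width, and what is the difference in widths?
98% CI is wider by 1.99

df = 58
95% CI: t* = 2.002, (66.02, 76.18), width = 2 · t* · s/√n = 10.16
98% CI: t* = 2.392, (65.03, 77.17), width = 2 · t* · s/√n = 12.15

The 98% CI is wider by 12.15 - 10.16 = 1.99.
Higher confidence requires a wider interval.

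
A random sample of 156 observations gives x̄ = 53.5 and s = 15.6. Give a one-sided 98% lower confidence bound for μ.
μ ≥ 50.91

Lower bound (one-sided):
t* = 2.071 (one-sided for 98%)
Lower bound = x̄ - t* · s/√n = 53.5 - 2.071 · 15.6/√156 = 50.91

We are 98% confident that μ ≥ 50.91.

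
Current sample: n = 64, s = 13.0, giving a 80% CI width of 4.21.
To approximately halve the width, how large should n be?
n ≈ 256

CI width ∝ 1/√n
To reduce width by factor 2, need √n to grow by 2 → need 2² = 4 times as many samples.

Current: n = 64, width = 4.21
New: n = 256, width ≈ 2.09

Width reduced by factor of 4.21/2.09 = 2.01.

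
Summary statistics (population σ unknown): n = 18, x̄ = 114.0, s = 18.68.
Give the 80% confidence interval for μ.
(108.13, 119.87)

t-interval (σ unknown):
df = n - 1 = 17
t* = 1.333 for 80% confidence

Margin of error = t* · s/√n = 1.333 · 18.68/√18 = 5.87

CI: (108.13, 119.87)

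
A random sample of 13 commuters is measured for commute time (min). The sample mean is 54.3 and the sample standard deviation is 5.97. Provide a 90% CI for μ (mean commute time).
(51.35, 57.25)

t-interval (σ unknown):
df = n - 1 = 12
t* = 1.782 for 90% confidence

Margin of error = t* · s/√n = 1.782 · 5.97/√13 = 2.95

CI: (51.35, 57.25)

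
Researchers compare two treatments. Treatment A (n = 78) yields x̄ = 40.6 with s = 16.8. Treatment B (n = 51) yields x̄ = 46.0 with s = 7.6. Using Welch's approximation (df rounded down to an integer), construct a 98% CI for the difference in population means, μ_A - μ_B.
(-10.54, -0.26)

Difference: x̄₁ - x̄₂ = -5.40
SE = √(s₁²/n₁ + s₂²/n₂) = √(16.8²/78 + 7.6²/51) = 2.1797
df = 115.34 → 115 (Welch–Satterthwaite, rounded down)
t* = 2.359

CI: -5.40 ± 2.359 · 2.1797 = -5.40 ± 5.14 = (-10.54, -0.26)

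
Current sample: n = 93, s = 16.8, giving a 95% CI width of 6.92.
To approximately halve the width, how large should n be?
n ≈ 372

CI width ∝ 1/√n
To reduce width by factor 2, need √n to grow by 2 → need 2² = 4 times as many samples.

Current: n = 93, width = 6.92
New: n = 372, width ≈ 3.42

Width reduced by factor of 6.92/3.42 = 2.02.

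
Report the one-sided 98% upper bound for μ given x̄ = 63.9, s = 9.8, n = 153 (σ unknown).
μ ≤ 65.54

Upper bound (one-sided):
t* = 2.072 (one-sided for 98%)
Upper bound = x̄ + t* · s/√n = 63.9 + 2.072 · 9.8/√153 = 65.54

We are 98% confident that μ ≤ 65.54.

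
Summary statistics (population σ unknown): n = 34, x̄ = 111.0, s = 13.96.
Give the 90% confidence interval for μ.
(106.95, 115.05)

t-interval (σ unknown):
df = n - 1 = 33
t* = 1.692 for 90% confidence

Margin of error = t* · s/√n = 1.692 · 13.96/√34 = 4.05

CI: (106.95, 115.05)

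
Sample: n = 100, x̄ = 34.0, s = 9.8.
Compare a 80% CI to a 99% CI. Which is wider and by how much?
99% CI is wider by 2.62

df = 99
80% CI: t* = 1.290, (32.74, 35.26), width = 2 · t* · s/√n = 2.53
99% CI: t* = 2.626, (31.43, 36.57), width = 2 · t* · s/√n = 5.15

The 99% CI is wider by 5.15 - 2.53 = 2.62.
Higher confidence requires a wider interval.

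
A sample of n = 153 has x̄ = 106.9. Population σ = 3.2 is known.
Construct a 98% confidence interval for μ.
(106.30, 107.50)

z-interval (σ known):
z* = 2.326 for 98% confidence

Margin of error = z* · σ/√n = 2.326 · 3.2/√153 = 0.60

CI: (106.9 - 0.60, 106.9 + 0.60) = (106.30, 107.50)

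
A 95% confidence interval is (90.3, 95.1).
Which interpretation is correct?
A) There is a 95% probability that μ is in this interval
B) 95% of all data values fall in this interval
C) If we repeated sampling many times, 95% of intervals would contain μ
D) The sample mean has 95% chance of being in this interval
C

A) Wrong — μ is fixed; the randomness lives in the interval, not in μ.
B) Wrong — a CI is about the parameter μ, not individual data values.
C) Correct — this is the frequentist long-run coverage interpretation.
D) Wrong — x̄ is observed and sits in the interval by construction.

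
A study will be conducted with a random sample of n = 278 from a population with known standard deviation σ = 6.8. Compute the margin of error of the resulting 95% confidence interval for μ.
Margin of error = 0.80

Margin of error = z* · σ/√n
= 1.960 · 6.8/√278
= 1.960 · 6.8/16.6733
= 0.80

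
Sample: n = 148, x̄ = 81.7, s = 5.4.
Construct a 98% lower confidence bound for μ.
μ ≥ 80.78

Lower bound (one-sided):
t* = 2.072 (one-sided for 98%)
Lower bound = x̄ - t* · s/√n = 81.7 - 2.072 · 5.4/√148 = 80.78

We are 98% confident that μ ≥ 80.78.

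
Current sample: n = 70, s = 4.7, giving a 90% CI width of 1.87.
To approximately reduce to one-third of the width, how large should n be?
n ≈ 630

CI width ∝ 1/√n
To reduce width by factor 3, need √n to grow by 3 → need 3² = 9 times as many samples.

Current: n = 70, width = 1.87
New: n = 630, width ≈ 0.62

Width reduced by factor of 1.87/0.62 = 3.02.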